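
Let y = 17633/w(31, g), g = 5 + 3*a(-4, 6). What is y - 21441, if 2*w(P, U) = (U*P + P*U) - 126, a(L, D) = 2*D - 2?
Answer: -3127867/146 ≈ -21424.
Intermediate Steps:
a(L, D) = -2 + 2*D
g = 35 (g = 5 + 3*(-2 + 2*6) = 5 + 3*(-2 + 12) = 5 + 3*10 = 5 + 30 = 35)
w(P, U) = -63 + P*U (w(P, U) = ((U*P + P*U) - 126)/2 = ((P*U + P*U) - 126)/2 = (2*P*U - 126)/2 = (-126 + 2*P*U)/2 = -63 + P*U)
y = 2519/146 (y = 17633/(-63 + 31*35) = 17633/(-63 + 1085) = 17633/1022 = 17633*(1/1022) = 2519/146 ≈ 17.253)
y - 21441 = 2519/146 - 21441 = -3127867/146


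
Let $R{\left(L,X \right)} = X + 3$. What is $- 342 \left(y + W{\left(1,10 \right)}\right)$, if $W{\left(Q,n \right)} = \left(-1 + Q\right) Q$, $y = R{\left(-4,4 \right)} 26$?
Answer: $-62244$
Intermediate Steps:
$R{\left(L,X \right)} = 3 + X$
$y = 182$ ($y = \left(3 + 4\right) 26 = 7 \cdot 26 = 182$)
$W{\left(Q,n \right)} = Q \left(-1 + Q\right)$
$- 342 \left(y + W{\left(1,10 \right)}\right) = - 342 \left(182 + 1 \left(-1 + 1\right)\right) = - 342 \left(182 + 1 \cdot 0\right) = - 342 \left(182 + 0\right) = \left(-342\right) 182 = -62244$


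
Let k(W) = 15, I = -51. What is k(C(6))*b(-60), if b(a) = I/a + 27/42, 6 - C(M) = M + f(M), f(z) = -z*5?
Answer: 627/28 ≈ 22.393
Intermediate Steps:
f(z) = -5*z
C(M) = 6 + 4*M (C(M) = 6 - (M - 5*M) = 6 - (-4)*M = 6 + 4*M)
b(a) = 9/14 - 51/a (b(a) = -51/a + 27/42 = -51/a + 27*(1/42) = -51/a + 9/14 = 9/14 - 51/a)
k(C(6))*b(-60) = 15*(9/14 - 51/(-60)) = 15*(9/14 - 51*(-1/60)) = 15*(9/14 + 17/20) = 15*(209/140) = 627/28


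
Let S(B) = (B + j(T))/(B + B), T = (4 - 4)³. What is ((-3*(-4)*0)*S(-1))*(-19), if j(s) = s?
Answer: 0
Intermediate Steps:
T = 0 (T = 0³ = 0)
S(B) = ½ (S(B) = (B + 0)/(B + B) = B/((2*B)) = B*(1/(2*B)) = ½)
((-3*(-4)*0)*S(-1))*(-19) = ((-3*(-4)*0)*(½))*(-19) = ((12*0)*(½))*(-19) = (0*(½))*(-19) = 0*(-19) = 0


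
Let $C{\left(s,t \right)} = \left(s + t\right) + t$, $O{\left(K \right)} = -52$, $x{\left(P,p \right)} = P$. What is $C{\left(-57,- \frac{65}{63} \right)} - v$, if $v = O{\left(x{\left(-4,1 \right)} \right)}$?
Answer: $- \frac{445}{63} \approx -7.0635$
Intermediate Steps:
$C{\left(s,t \right)} = s + 2 t$
$v = -52$
$C{\left(-57,- \frac{65}{63} \right)} - v = \left(-57 + 2 \left(- \frac{65}{63}\right)\right) - -52 = \left(-57 + 2 \left(\left(-65\right) \frac{1}{63}\right)\right) + 52 = \left(-57 + 2 \left(- \frac{65}{63}\right)\right) + 52 = \left(-57 - \frac{130}{63}\right) + 52 = - \frac{3721}{63} + 52 = - \frac{445}{63}$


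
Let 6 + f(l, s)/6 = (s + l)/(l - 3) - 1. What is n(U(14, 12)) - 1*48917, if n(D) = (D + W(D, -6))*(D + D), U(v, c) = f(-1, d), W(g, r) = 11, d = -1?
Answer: -46733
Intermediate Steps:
f(l, s) = -42 + 6*(l + s)/(-3 + l) (f(l, s) = -36 + 6*((s + l)/(l - 3) - 1) = -36 + 6*((l + s)/(-3 + l) - 1) = -36 + 6*(-1 + (l + s)/(-3 + l)) = -36 + (-6 + 6*(l + s)/(-3 + l)) = -42 + 6*(l + s)/(-3 + l))
U(v, c) = -39 (U(v, c) = 6*(21 - 1 - 6*(-1))/(-3 - 1) = 6*(21 - 1 + 6)/(-4) = 6*(-¼)*26 = -39)
n(D) = 2*D*(11 + D) (n(D) = (D + 11)*(D + D) = (11 + D)*(2*D) = 2*D*(11 + D))
n(U(14, 12)) - 1*48917 = 2*(-39)*(11 - 39) - 1*48917 = 2*(-39)*(-28) - 48917 = 2184 - 48917 = -46733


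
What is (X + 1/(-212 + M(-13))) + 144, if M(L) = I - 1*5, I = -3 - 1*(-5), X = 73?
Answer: 46654/215 ≈ 217.00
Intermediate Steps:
I = 2 (I = -3 + 5 = 2)
M(L) = -3 (M(L) = 2 - 1*5 = 2 - 5 = -3)
(X + 1/(-212 + M(-13))) + 144 = (73 + 1/(-212 - 3)) + 144 = (73 + 1/(-215)) + 144 = (73 - 1/215) + 144 = 15694/215 + 144 = 46654/215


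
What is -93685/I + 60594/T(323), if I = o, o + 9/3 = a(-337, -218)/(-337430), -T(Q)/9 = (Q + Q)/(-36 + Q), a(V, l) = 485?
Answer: 65168737195/2309127 ≈ 28222.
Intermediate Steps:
T(Q) = -18*Q/(-36 + Q) (T(Q) = -9*(Q + Q)/(-36 + Q) = -9*2*Q/(-36 + Q) = -18*Q/(-36 + Q))
o = -202555/67486 (o = -3 + 485/(-337430) = -3 + 485*(-1/337430) = -3 - 97/67486 = -202555/67486 ≈ -3.0014)
I = -202555/67486 ≈ -3.0014
-93685/I + 60594/T(323) = -93685/(-202555/67486) + 60594/((-18*323/(-36 + 323))) = -93685*(-67486/202555) + 60594/((-18*323/287)) = 1264485182/40511 + 60594/((-18*323*1/287)) = 1264485182/40511 + 60594/(-5814/287) = 1264485182/40511 + 60594*(-287/5814) = 1264485182/40511 - 2898413/969 = 65168737195/2309127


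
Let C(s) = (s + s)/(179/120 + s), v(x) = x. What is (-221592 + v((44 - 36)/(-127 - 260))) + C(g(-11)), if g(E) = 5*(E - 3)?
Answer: -704994495152/3181527 ≈ -2.2159e+5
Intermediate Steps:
g(E) = -15 + 5*E (g(E) = 5*(-3 + E) = -15 + 5*E)
C(s) = 2*s/(179/120 + s) (C(s) = (2*s)/(179*(1/120) + s) = (2*s)/(179/120 + s) = 2*s/(179/120 + s))
(-221592 + v((44 - 36)/(-127 - 260))) + C(g(-11)) = (-221592 + (44 - 36)/(-127 - 260)) + 240*(-15 + 5*(-11))/(179 + 120*(-15 + 5*(-11))) = (-221592 + 8/(-387)) + 240*(-15 - 55)/(179 + 120*(-15 - 55)) = (-221592 + 8*(-1/387)) + 240*(-70)/(179 + 120*(-70)) = (-221592 - 8/387) + 240*(-70)/(179 - 8400) = -85756112/387 + 240*(-70)/(-8221) = -85756112/387 + 240*(-70)*(-1/8221) = -85756112/387 + 16800/8221 = -704994495152/3181527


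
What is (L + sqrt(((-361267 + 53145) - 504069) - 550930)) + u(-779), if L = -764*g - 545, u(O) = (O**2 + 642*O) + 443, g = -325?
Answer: 354921 + I*sqrt(1363121) ≈ 3.5492e+5 + 1167.5*I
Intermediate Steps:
u(O) = 443 + O**2 + 642*O
L = 247755 (L = -764*(-325) - 545 = 248300 - 545 = 247755)
(L + sqrt(((-361267 + 53145) - 504069) - 550930)) + u(-779) = (247755 + sqrt(((-361267 + 53145) - 504069) - 550930)) + (443 + (-779)**2 + 642*(-779)) = (247755 + sqrt((-308122 - 504069) - 550930)) + (443 + 606841 - 500118) = (247755 + sqrt(-812191 - 550930)) + 107166 = (247755 + sqrt(-1363121)) + 107166 = (247755 + I*sqrt(1363121)) + 107166 = 354921 + I*sqrt(1363121)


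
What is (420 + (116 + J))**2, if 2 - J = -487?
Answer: 1050625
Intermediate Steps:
J = 489 (J = 2 - 1*(-487) = 2 + 487 = 489)
(420 + (116 + J))**2 = (420 + (116 + 489))**2 = (420 + 605)**2 = 1025**2 = 1050625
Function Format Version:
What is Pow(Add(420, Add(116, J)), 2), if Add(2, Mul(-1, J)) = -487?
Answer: 1050625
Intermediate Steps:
J = 489 (J = Add(2, Mul(-1, -487)) = Add(2, 487) = 489)
Pow(Add(420, Add(116, J)), 2) = Pow(Add(420, Add(116, 489)), 2) = Pow(Add(420, 605), 2) = Pow(1025, 2) = 1050625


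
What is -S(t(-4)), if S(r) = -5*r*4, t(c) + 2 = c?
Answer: -120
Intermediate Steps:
t(c) = -2 + c
S(r) = -20*r
-S(t(-4)) = -(-20)*(-2 - 4) = -(-20)*(-6) = -1*120 = -120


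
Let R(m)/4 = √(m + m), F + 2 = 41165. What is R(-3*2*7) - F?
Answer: -41163 + 8*I*√21 ≈ -41163.0 + 36.661*I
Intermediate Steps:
F = 41163 (F = -2 + 41165 = 41163)
R(m) = 4*√2*√m (R(m) = 4*√(m + m) = 4*√(2*m) = 4*(√2*√m) = 4*√2*√m)
R(-3*2*7) - F = 4*√2*√(-3*2*7) - 1*41163 = 4*√2*√(-6*7) - 41163 = 4*√2*√(-42) - 41163 = 4*√2*(I*√42) - 41163 = 8*I*√21 - 41163 = -41163 + 8*I*√21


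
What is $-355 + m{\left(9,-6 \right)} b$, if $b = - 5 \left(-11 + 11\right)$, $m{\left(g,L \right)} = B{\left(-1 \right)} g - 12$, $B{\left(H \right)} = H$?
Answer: $-355$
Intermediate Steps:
$m{\left(g,L \right)} = -12 - g$ ($m{\left(g,L \right)} = - g - 12 = -12 - g$)
$b = 0$ ($b = \left(-5\right) 0 = 0$)
$-355 + m{\left(9,-6 \right)} b = -355 + \left(-12 - 9\right) 0 = -355 - 0 = -355 + 0 = -355$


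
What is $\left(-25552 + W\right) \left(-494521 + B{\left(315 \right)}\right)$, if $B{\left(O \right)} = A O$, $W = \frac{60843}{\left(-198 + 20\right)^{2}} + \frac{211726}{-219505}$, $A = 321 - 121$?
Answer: $\frac{76682278991509695389}{6954796420} \approx 1.1026 \cdot 10^{10}$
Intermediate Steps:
$A = 200$ ($A = 321 - 121 = 200$)
$W = \frac{6647016131}{6954796420}$ ($W = \frac{60843}{\left(-178\right)^{2}} + 211726 \left(- \frac{1}{219505}\right) = \frac{60843}{31684} - \frac{211726}{219505} = \frac{6647016131}{6954796420} \approx 0.95575$)
$B{\left(O \right)} = 200 O$
$\left(-25552 + W\right) \left(-494521 + B{\left(315 \right)}\right) = \left(-25552 + \frac{6647016131}{6954796420}\right) \left(-494521 + 200 \cdot 315\right) = - \frac{177702311107709 \left(-494521 + 63000\right)}{6954796420} = \left(- \frac{177702311107709}{6954796420}\right) \left(-431521\right) = \frac{76682278991509695389}{6954796420}$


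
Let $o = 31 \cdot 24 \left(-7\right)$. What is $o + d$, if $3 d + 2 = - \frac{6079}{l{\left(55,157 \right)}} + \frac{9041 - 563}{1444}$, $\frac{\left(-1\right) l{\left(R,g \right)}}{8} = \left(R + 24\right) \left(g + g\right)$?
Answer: $- \frac{1119019584673}{214919184} \approx -5206.7$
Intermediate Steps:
$l{\left(R,g \right)} = - 16 g \left(24 + R\right)$ ($l{\left(R,g \right)} = - 8 \left(R + 24\right) \left(g + g\right) = - 8 \left(24 + R\right) 2 g = - 8 \cdot 2 g \left(24 + R\right) = - 16 g \left(24 + R\right)$)
$d = \frac{279525599}{214919184}$ ($d = - \frac{2}{3} + \frac{- \frac{6079}{\left(-16\right) 157 \left(24 + 55\right)} + \frac{9041 - 563}{1444}}{3} = - \frac{2}{3} + \frac{- \frac{6079}{\left(-16\right) 157 \cdot 79} + \left(9041 - 563\right) \frac{1}{1444}}{3} = - \frac{2}{3} + \frac{- \frac{6079}{-198448} + 8478 \cdot \frac{1}{1444}}{3} = - \frac{2}{3} + \frac{\left(-6079\right) \left(- \frac{1}{198448}\right) + \frac{4239}{722}}{3} = - \frac{2}{3} + \frac{\frac{6079}{198448} + \frac{4239}{722}}{3} = - \frac{2}{3} + \frac{1}{3} \cdot \frac{422805055}{71639728} = - \frac{2}{3} + \frac{422805055}{214919184} = \frac{279525599}{214919184} \approx 1.3006$)
$o = -5208$ ($o = 744 \left(-7\right) = -5208$)
$o + d = -5208 + \frac{279525599}{214919184} = - \frac{1119019584673}{214919184}$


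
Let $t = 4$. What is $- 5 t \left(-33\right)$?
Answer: $660$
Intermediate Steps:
$- 5 t \left(-33\right) = \left(-5\right) 4 \left(-33\right) = \left(-20\right) \left(-33\right) = 660$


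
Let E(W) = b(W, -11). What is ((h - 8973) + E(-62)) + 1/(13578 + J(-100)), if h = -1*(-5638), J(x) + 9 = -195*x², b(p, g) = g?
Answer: -6479298127/1936431 ≈ -3346.0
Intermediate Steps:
J(x) = -9 - 195*x²
h = 5638
E(W) = -11
((h - 8973) + E(-62)) + 1/(13578 + J(-100)) = ((5638 - 8973) - 11) + 1/(13578 + (-9 - 195*(-100)²)) = (-3335 - 11) + 1/(13578 + (-9 - 195*10000)) = -3346 + 1/(13578 + (-9 - 1950000)) = -3346 + 1/(13578 - 1950009) = -3346 + 1/(-1936431) = -3346 - 1/1936431 = -6479298127/1936431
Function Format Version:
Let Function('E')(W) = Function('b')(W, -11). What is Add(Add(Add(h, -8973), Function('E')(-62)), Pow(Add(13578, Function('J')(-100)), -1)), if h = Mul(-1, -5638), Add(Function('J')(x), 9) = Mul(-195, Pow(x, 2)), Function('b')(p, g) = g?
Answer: Rational(-6479298127, 1936431) ≈ -3346.0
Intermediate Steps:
Function('J')(x) = Add(-9, Mul(-195, Pow(x, 2)))
h = 5638
Function('E')(W) = -11
Add(Add(Add(h, -8973), Function('E')(-62)), Pow(Add(13578, Function('J')(-100)), -1)) = Add(Add(Add(5638, -8973), -11), Pow(Add(13578, Add(-9, Mul(-195, Pow(-100, 2)))), -1)) = Add(Add(-3335, -11), Pow(Add(13578, Add(-9, Mul(-195, 10000))), -1)) = Add(-3346, Pow(Add(13578, Add(-9, -1950000)), -1)) = Add(-3346, Pow(Add(13578, -1950009), -1)) = Add(-3346, Pow(-1936431, -1)) = Add(-3346, Rational(-1, 1936431)) = Rational(-6479298127, 1936431)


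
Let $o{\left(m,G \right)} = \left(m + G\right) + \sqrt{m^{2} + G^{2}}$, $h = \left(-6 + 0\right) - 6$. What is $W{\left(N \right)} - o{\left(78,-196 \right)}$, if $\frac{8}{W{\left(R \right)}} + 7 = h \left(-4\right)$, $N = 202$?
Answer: $\frac{4846}{41} - 10 \sqrt{445} \approx -92.755$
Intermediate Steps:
$h = -12$ ($h = -6 - 6 = -12$)
$o{\left(m,G \right)} = G + m + \sqrt{G^{2} + m^{2}}$ ($o{\left(m,G \right)} = \left(G + m\right) + \sqrt{G^{2} + m^{2}} = G + m + \sqrt{G^{2} + m^{2}}$)
$W{\left(R \right)} = \frac{8}{41}$ ($W{\left(R \right)} = \frac{8}{-7 - -48} = \frac{8}{-7 + 48} = \frac{8}{41}$)
$W{\left(N \right)} - o{\left(78,-196 \right)} = \frac{8}{41} - \left(-196 + 78 + \sqrt{\left(-196\right)^{2} + 78^{2}}\right) = \frac{8}{41} - \left(-196 + 78 + \sqrt{38416 + 6084}\right) = \frac{8}{41} - \left(-196 + 78 + \sqrt{44500}\right) = \frac{8}{41} - \left(-196 + 78 + 10 \sqrt{445}\right) = \frac{8}{41} - \left(-118 + 10 \sqrt{445}\right) = \frac{8}{41} + \left(118 - 10 \sqrt{445}\right) = \frac{4846}{41} - 10 \sqrt{445}$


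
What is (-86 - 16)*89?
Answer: -9078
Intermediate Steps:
(-86 - 16)*89 = -102*89 = -9078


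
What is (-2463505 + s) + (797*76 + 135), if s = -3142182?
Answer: -5544980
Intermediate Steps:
(-2463505 + s) + (797*76 + 135) = (-2463505 - 3142182) + (797*76 + 135) = -5605687 + (60572 + 135) = -5605687 + 60707 = -5544980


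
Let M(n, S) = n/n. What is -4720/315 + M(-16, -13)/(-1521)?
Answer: -17727/1183 ≈ -14.985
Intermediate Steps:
M(n, S) = 1
-4720/315 + M(-16, -13)/(-1521) = -4720/315 + 1/(-1521) = -4720*1/315 + 1*(-1/1521) = -944/63 - 1/1521 = -17727/1183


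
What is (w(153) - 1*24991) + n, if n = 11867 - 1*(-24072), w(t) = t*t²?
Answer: 3592525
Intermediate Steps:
w(t) = t³
n = 35939 (n = 11867 + 24072 = 35939)
(w(153) - 1*24991) + n = (153³ - 1*24991) + 35939 = (3581577 - 24991) + 35939 = 3556586 + 35939 = 3592525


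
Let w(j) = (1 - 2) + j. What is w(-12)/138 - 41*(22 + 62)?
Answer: -475285/138 ≈ -3444.1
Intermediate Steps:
w(j) = -1 + j
w(-12)/138 - 41*(22 + 62) = (-1 - 12)/138 - 41*(22 + 62) = -13*1/138 - 41*84 = -13/138 - 3444 = -475285/138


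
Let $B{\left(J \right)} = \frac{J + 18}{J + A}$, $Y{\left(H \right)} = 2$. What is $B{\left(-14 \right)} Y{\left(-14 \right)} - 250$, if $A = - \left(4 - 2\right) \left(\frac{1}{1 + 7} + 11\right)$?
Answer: $- \frac{36282}{145} \approx -250.22$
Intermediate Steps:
$A = - \frac{89}{4}$ ($A = - 2 \left(\frac{1}{8} + 11\right) = - \frac{2 \cdot 89}{8} = \left(-1\right) \frac{89}{4} = - \frac{89}{4} \approx -22.25$)
$B{\left(J \right)} = \frac{18 + J}{- \frac{89}{4} + J}$ ($B{\left(J \right)} = \frac{J + 18}{J - \frac{89}{4}} = \frac{18 + J}{- \frac{89}{4} + J}$)
$B{\left(-14 \right)} Y{\left(-14 \right)} - 250 = \frac{4 \left(18 - 14\right)}{-89 + 4 \left(-14\right)} 2 - 250 = 4 \frac{1}{-89 - 56} \cdot 4 \cdot 2 - 250 = 4 \frac{1}{-145} \cdot 4 \cdot 2 - 250 = 4 \left(- \frac{1}{145}\right) 4 \cdot 2 - 250 = \left(- \frac{16}{145}\right) 2 - 250 = - \frac{32}{145} - 250 = - \frac{36282}{145}$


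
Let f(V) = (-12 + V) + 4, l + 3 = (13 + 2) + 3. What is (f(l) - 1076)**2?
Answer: 1142761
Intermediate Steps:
l = 15 (l = -3 + ((13 + 2) + 3) = -3 + (15 + 3) = -3 + 18 = 15)
f(V) = -8 + V
(f(l) - 1076)**2 = ((-8 + 15) - 1076)**2 = (7 - 1076)**2 = (-1069)**2 = 1142761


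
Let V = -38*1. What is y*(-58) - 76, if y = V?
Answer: 2128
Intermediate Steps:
V = -38
y = -38
y*(-58) - 76 = -38*(-58) - 76 = 2204 - 76 = 2128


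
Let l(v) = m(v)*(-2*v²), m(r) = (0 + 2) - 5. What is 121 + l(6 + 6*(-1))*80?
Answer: 121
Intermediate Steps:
m(r) = -3 (m(r) = 2 - 5 = -3)
l(v) = 6*v² (l(v) = -(-6)*v² = 6*v²)
121 + l(6 + 6*(-1))*80 = 121 + (6*(6 + 6*(-1))²)*80 = 121 + (6*(6 - 6)²)*80 = 121 + (6*0²)*80 = 121 + (6*0)*80 = 121 + 0*80 = 121 + 0 = 121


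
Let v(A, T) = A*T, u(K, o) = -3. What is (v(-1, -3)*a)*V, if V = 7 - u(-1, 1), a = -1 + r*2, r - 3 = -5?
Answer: -150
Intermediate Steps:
r = -2 (r = 3 - 5 = -2)
a = -5 (a = -1 - 2*2 = -1 - 4 = -5)
V = 10 (V = 7 - 1*(-3) = 7 + 3 = 10)
(v(-1, -3)*a)*V = (-1*(-3)*(-5))*10 = (3*(-5))*10 = -15*10 = -150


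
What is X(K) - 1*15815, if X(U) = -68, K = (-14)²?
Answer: -15883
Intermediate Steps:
K = 196
X(K) - 1*15815 = -68 - 1*15815 = -68 - 15815 = -15883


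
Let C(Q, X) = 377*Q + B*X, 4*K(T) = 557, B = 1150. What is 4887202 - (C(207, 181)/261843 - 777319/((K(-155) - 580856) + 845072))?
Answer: 1353160629028812505/276878286903 ≈ 4.8872e+6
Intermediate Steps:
K(T) = 557/4 (K(T) = (¼)*557 = 557/4)
C(Q, X) = 377*Q + 1150*X
4887202 - (C(207, 181)/261843 - 777319/((K(-155) - 580856) + 845072)) = 4887202 - ((377*207 + 1150*181)/261843 - 777319/((557/4 - 580856) + 845072)) = 4887202 - ((78039 + 208150)*(1/261843) - 777319/(-2322867/4 + 845072)) = 4887202 - (286189*(1/261843) - 777319/1057421/4) = 4887202 - (286189/261843 - 777319*4/1057421) = 4887202 - (286189/261843 - 3109276/1057421) = 4887202 - 1*(-511519897099/276878286903) = 4887202 + 511519897099/276878286903 = 1353160629028812505/276878286903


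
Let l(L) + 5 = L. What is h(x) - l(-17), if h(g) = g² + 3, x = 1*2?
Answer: 29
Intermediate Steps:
l(L) = -5 + L
x = 2
h(g) = 3 + g²
h(x) - l(-17) = (3 + 2²) - (-5 - 17) = (3 + 4) - 1*(-22) = 7 + 22 = 29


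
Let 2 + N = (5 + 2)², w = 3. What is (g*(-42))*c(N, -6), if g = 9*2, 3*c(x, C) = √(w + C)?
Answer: -252*I*√3 ≈ -436.48*I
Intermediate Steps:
N = 47 (N = -2 + (5 + 2)² = -2 + 7² = -2 + 49 = 47)
c(x, C) = √(3 + C)/3
g = 18
(g*(-42))*c(N, -6) = (18*(-42))*(√(3 - 6)/3) = -252*√(-3) = -252*I*√3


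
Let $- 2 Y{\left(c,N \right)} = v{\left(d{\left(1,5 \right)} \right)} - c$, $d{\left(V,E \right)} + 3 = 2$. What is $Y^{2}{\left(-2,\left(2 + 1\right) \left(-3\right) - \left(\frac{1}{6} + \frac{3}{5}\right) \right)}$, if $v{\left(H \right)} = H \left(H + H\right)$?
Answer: $4$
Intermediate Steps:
$d{\left(V,E \right)} = -1$ ($d{\left(V,E \right)} = -3 + 2 = -1$)
$v{\left(H \right)} = 2 H^{2}$ ($v{\left(H \right)} = H 2 H = 2 H^{2}$)
$Y{\left(c,N \right)} = -1 + \frac{c}{2}$ ($Y{\left(c,N \right)} = - \frac{2 \left(-1\right)^{2} - c}{2} = - \frac{2 \cdot 1 - c}{2} = - \frac{2 - c}{2} = -1 + \frac{c}{2}$)
$Y^{2}{\left(-2,\left(2 + 1\right) \left(-3\right) - \left(\frac{1}{6} + \frac{3}{5}\right) \right)} = \left(-1 + \frac{1}{2} \left(-2\right)\right)^{2} = \left(-1 - 1\right)^{2} = \left(-2\right)^{2} = 4$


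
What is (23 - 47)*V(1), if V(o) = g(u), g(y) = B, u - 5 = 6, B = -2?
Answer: 48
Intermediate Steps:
u = 11 (u = 5 + 6 = 11)
g(y) = -2
V(o) = -2
(23 - 47)*V(1) = (23 - 47)*(-2) = -24*(-2) = 48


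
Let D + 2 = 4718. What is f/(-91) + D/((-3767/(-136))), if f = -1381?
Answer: 63567443/342797 ≈ 185.44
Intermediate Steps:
D = 4716 (D = -2 + 4718 = 4716)
f/(-91) + D/((-3767/(-136))) = -1381/(-91) + 4716/((-3767/(-136))) = -1381*(-1/91) + 4716/((-3767*(-1/136))) = 1381/91 + 4716/(3767/136) = 1381/91 + 4716*(136/3767) = 1381/91 + 641376/3767 = 63567443/342797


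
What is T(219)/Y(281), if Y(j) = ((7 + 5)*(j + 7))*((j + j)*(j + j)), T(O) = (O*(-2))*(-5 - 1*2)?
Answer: 511/181926144 ≈ 2.8088e-6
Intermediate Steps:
T(O) = 14*O (T(O) = (-2*O)*(-5 - 2) = -2*O*(-7) = 14*O)
Y(j) = 4*j**2*(84 + 12*j) (Y(j) = (12*(7 + j))*((2*j)*(2*j)) = (84 + 12*j)*(4*j**2) = 4*j**2*(84 + 12*j))
T(219)/Y(281) = (14*219)/((48*281**2*(7 + 281))) = 3066/((48*78961*288)) = 3066/1091556864 = 3066*(1/1091556864) = 511/181926144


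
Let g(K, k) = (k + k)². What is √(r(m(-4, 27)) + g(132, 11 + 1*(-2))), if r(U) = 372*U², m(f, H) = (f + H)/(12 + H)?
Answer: 2*√172398/39 ≈ 21.293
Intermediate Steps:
g(K, k) = 4*k² (g(K, k) = (2*k)² = 4*k²)
m(f, H) = (H + f)/(12 + H)
√(r(m(-4, 27)) + g(132, 11 + 1*(-2))) = √(372*((27 - 4)/(12 + 27))² + 4*(11 + 1*(-2))²) = √(372*(23/39)² + 4*(11 - 2)²) = √(372*((1/39)*23)² + 4*9²) = √(372*(23/39)² + 4*81) = √(372*(529/1521) + 324) = √(65596/507 + 324) = √(229864/507) = 2*√172398/39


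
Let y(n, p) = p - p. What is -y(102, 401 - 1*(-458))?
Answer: 0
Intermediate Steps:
y(n, p) = 0
-y(102, 401 - 1*(-458)) = -1*0 = 0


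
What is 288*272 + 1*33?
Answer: 78369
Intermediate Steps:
288*272 + 1*33 = 78336 + 33 = 78369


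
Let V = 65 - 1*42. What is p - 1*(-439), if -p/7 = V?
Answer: 278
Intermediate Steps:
V = 23 (V = 65 - 42 = 23)
p = -161 (p = -7*23 = -161)
p - 1*(-439) = -161 - 1*(-439) = -161 + 439 = 278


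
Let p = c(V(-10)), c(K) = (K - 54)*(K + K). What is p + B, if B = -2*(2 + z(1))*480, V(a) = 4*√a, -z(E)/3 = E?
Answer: 640 - 432*I*√10 ≈ 640.0 - 1366.1*I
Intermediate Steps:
z(E) = -3*E
c(K) = 2*K*(-54 + K) (c(K) = (-54 + K)*(2*K) = 2*K*(-54 + K))
p = 8*I*√10*(-54 + 4*I*√10) (p = 2*(4*√(-10))*(-54 + 4*√(-10)) = 2*(4*(I*√10))*(-54 + 4*(I*√10)) = 2*(4*I*√10)*(-54 + 4*I*√10) = 8*I*√10*(-54 + 4*I*√10) ≈ -320.0 - 1366.1*I)
B = 960 (B = -2*(2 - 3*1)*480 = -2*(2 - 3)*480 = -2*(-1)*480 = 2*480 = 960)
p + B = (-320 - 432*I*√10) + 960 = 640 - 432*I*√10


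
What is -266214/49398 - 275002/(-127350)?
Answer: -1693150342/524236275 ≈ -3.2297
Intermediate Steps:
-266214/49398 - 275002/(-127350) = -266214*1/49398 - 275002*(-1/127350) = -44369/8233 + 137501/63675 = -1693150342/524236275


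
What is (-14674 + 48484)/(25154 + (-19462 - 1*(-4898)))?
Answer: 1127/353 ≈ 3.1926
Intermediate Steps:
(-14674 + 48484)/(25154 + (-19462 - 1*(-4898))) = 33810/(25154 + (-19462 + 4898)) = 33810/(25154 - 14564) = 33810/10590 = 33810*(1/10590) = 1127/353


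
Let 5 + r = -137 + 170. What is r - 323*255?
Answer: -82337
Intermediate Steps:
r = 28 (r = -5 + (-137 + 170) = -5 + 33 = 28)
r - 323*255 = 28 - 323*255 = 28 - 82365 = -82337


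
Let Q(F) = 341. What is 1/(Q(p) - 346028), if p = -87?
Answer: -1/345687 ≈ -2.8928e-6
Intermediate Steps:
1/(Q(p) - 346028) = 1/(341 - 346028) = 1/(-345687) = -1/345687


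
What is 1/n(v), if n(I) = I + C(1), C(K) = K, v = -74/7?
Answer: -7/67 ≈ -0.10448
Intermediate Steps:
v = -74/7 (v = -74*⅐ = -74/7 ≈ -10.571)
n(I) = 1 + I (n(I) = I + 1 = 1 + I)
1/n(v) = 1/(1 - 74/7) = 1/(-67/7) = -7/67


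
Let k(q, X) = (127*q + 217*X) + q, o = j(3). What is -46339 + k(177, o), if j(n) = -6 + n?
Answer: -24334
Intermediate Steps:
o = -3 (o = -6 + 3 = -3)
k(q, X) = 128*q + 217*X
-46339 + k(177, o) = -46339 + (128*177 + 217*(-3)) = -46339 + (22656 - 651) = -46339 + 22005 = -24334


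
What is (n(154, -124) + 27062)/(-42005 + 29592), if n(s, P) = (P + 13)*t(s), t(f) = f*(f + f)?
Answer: 5237890/12413 ≈ 421.97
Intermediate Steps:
t(f) = 2*f² (t(f) = f*(2*f) = 2*f²)
n(s, P) = 2*s²*(13 + P) (n(s, P) = (P + 13)*(2*s²) = (13 + P)*(2*s²) = 2*s²*(13 + P))
(n(154, -124) + 27062)/(-42005 + 29592) = (2*154²*(13 - 124) + 27062)/(-42005 + 29592) = (2*23716*(-111) + 27062)/(-12413) = (-5264952 + 27062)*(-1/12413) = -5237890*(-1/12413) = 5237890/12413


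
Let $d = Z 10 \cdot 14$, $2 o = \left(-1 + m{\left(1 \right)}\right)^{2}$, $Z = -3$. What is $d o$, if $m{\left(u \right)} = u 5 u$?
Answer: $-3360$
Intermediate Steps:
$m{\left(u \right)} = 5 u^{2}$ ($m{\left(u \right)} = 5 u u = 5 u^{2}$)
$o = 8$ ($o = \frac{\left(-1 + 5 \cdot 1^{2}\right)^{2}}{2} = \frac{\left(-1 + 5 \cdot 1\right)^{2}}{2} = \frac{\left(-1 + 5\right)^{2}}{2} = \frac{4^{2}}{2} = \frac{1}{2} \cdot 16 = 8$)
$d = -420$ ($d = \left(-3\right) 10 \cdot 14 = \left(-30\right) 14 = -420$)
$d o = \left(-420\right) 8 = -3360$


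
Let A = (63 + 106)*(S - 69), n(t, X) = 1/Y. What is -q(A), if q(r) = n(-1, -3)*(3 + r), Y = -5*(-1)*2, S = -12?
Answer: 6843/5 ≈ 1368.6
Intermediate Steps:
Y = 10 (Y = 5*2 = 10)
n(t, X) = ⅒ (n(t, X) = 1/10 = ⅒)
A = -13689 (A = (63 + 106)*(-12 - 69) = 169*(-81) = -13689)
q(r) = 3/10 + r/10 (q(r) = (3 + r)/10 = 3/10 + r/10)
-q(A) = -(3/10 + (⅒)*(-13689)) = -(3/10 - 13689/10) = -1*(-6843/5) = 6843/5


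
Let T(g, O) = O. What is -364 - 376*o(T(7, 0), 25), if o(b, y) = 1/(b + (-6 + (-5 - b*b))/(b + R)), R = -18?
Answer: -10772/11 ≈ -979.27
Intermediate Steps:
o(b, y) = 1/(b + (-11 - b²)/(-18 + b)) (o(b, y) = 1/(b + (-6 + (-5 - b*b))/(b - 18)) = 1/(b + (-6 + (-5 - b²))/(-18 + b)) = 1/(b + (-11 - b²)/(-18 + b)))
-364 - 376*o(T(7, 0), 25) = -364 - 376*(18 - 1*0)/(11 + 18*0) = -364 - 376*(18 + 0)/(11 + 0) = -364 - 376*18/11 = -364 - 6768/11 = -10772/11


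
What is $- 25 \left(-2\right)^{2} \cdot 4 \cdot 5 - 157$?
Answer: $-2157$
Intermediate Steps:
$- 25 \left(-2\right)^{2} \cdot 4 \cdot 5 - 157 = - 25 \cdot 4 \cdot 4 \cdot 5 - 157 = - 25 \cdot 16 \cdot 5 - 157 = \left(-25\right) 80 - 157 = -2000 - 157 = -2157$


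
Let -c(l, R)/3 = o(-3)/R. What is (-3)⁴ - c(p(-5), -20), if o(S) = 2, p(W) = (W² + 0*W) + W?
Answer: 807/10 ≈ 80.700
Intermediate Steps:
p(W) = W + W² (p(W) = (W² + 0) + W = W² + W = W + W²)
c(l, R) = -6/R
(-3)⁴ - c(p(-5), -20) = (-3)⁴ - (-6)/(-20) = 81 - (-6)*(-1)/20 = 81 - 1*3/10 = 81 - 3/10 = 807/10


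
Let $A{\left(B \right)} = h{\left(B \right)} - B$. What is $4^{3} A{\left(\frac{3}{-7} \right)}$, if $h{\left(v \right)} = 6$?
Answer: $\frac{2880}{7} \approx 411.43$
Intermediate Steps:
$A{\left(B \right)} = 6 - B$
$4^{3} A{\left(\frac{3}{-7} \right)} = 4^{3} \left(6 - \frac{3}{-7}\right) = 64 \left(6 - 3 \left(- \frac{1}{7}\right)\right) = 64 \left(6 - - \frac{3}{7}\right) = 64 \left(6 + \frac{3}{7}\right) = 64 \cdot \frac{45}{7} = \frac{2880}{7}$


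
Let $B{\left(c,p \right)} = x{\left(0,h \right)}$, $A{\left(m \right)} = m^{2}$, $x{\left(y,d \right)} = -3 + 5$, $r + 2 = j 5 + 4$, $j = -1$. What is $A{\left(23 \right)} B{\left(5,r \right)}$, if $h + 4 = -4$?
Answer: $1058$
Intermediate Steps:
$h = -8$ ($h = -4 - 4 = -8$)
$r = -3$ ($r = -2 + \left(\left(-1\right) 5 + 4\right) = -2 + \left(-5 + 4\right) = -2 - 1 = -3$)
$x{\left(y,d \right)} = 2$
$B{\left(c,p \right)} = 2$
$A{\left(23 \right)} B{\left(5,r \right)} = 23^{2} \cdot 2 = 529 \cdot 2 = 1058$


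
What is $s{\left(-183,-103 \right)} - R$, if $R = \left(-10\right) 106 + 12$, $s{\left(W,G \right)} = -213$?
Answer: $835$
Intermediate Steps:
$R = -1048$ ($R = -1060 + 12 = -1048$)
$s{\left(-183,-103 \right)} - R = -213 - -1048 = -213 + 1048 = 835$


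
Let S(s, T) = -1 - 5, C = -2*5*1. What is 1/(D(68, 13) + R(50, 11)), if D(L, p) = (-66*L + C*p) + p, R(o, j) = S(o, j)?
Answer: -1/4611 ≈ -0.00021687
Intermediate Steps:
C = -10 (C = -10*1 = -10)
S(s, T) = -6
R(o, j) = -6
D(L, p) = -66*L - 9*p (D(L, p) = (-66*L - 10*p) + p = -66*L - 9*p)
1/(D(68, 13) + R(50, 11)) = 1/((-66*68 - 9*13) - 6) = 1/((-4488 - 117) - 6) = 1/(-4605 - 6) = 1/(-4611) = -1/4611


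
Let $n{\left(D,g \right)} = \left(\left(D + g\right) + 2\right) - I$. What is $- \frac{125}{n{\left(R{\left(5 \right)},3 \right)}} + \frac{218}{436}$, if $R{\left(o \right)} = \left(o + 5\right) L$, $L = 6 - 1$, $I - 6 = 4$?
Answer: $- \frac{41}{18} \approx -2.2778$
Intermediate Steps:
$I = 10$ ($I = 6 + 4 = 10$)
$L = 5$ ($L = 6 - 1 = 5$)
$R{\left(o \right)} = 25 + 5 o$ ($R{\left(o \right)} = \left(o + 5\right) 5 = \left(5 + o\right) 5 = 25 + 5 o$)
$n{\left(D,g \right)} = -8 + D + g$ ($n{\left(D,g \right)} = \left(\left(D + g\right) + 2\right) - 10 = \left(2 + D + g\right) - 10 = -8 + D + g$)
$- \frac{125}{n{\left(R{\left(5 \right)},3 \right)}} + \frac{218}{436} = - \frac{125}{-8 + \left(25 + 5 \cdot 5\right) + 3} + \frac{218}{436} = - \frac{125}{-8 + \left(25 + 25\right) + 3} + 218 \cdot \frac{1}{436} = - \frac{125}{-8 + 50 + 3} + \frac{1}{2} = - \frac{125}{45} + \frac{1}{2} = \left(-125\right) \frac{1}{45} + \frac{1}{2} = - \frac{25}{9} + \frac{1}{2} = - \frac{41}{18}$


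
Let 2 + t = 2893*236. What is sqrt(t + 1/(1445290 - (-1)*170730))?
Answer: sqrt(9096965669143645)/115430 ≈ 826.28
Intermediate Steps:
t = 682746 (t = -2 + 2893*236 = -2 + 682748 = 682746)
sqrt(t + 1/(1445290 - (-1)*170730)) = sqrt(682746 + 1/(1445290 - (-1)*170730)) = sqrt(682746 + 1/(1445290 - 1*(-170730))) = sqrt(682746 + 1/(1445290 + 170730)) = sqrt(682746 + 1/1616020) = sqrt(1103331190921/1616020) = sqrt(9096965669143645)/115430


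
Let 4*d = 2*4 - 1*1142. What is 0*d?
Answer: 0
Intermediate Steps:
d = -567/2 (d = (2*4 - 1*1142)/4 = (8 - 1142)/4 = (¼)*(-1134) = -567/2 ≈ -283.50)
0*d = 0*(-567/2) = 0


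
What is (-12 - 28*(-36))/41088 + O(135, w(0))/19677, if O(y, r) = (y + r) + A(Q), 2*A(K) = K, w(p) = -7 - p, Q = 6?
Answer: 2081735/67374048 ≈ 0.030898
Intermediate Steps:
A(K) = K/2
O(y, r) = 3 + r + y (O(y, r) = (y + r) + (1/2)*6 = (r + y) + 3 = 3 + r + y)
(-12 - 28*(-36))/41088 + O(135, w(0))/19677 = (-12 - 28*(-36))/41088 + (3 + (-7 - 1*0) + 135)/19677 = (-12 + 1008)*(1/41088) + (3 + (-7 + 0) + 135)*(1/19677) = 996*(1/41088) + (3 - 7 + 135)*(1/19677) = 83/3424 + 131*(1/19677) = 83/3424 + 131/19677 = 2081735/67374048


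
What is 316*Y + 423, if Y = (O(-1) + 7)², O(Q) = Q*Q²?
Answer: 11799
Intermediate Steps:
O(Q) = Q³
Y = 36 (Y = ((-1)³ + 7)² = (-1 + 7)² = 6² = 36)
316*Y + 423 = 316*36 + 423 = 11376 + 423 = 11799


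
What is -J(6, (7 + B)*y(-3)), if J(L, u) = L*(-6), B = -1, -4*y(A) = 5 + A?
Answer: 36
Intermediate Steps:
y(A) = -5/4 - A/4 (y(A) = -(5 + A)/4 = -5/4 - A/4)
J(L, u) = -6*L
-J(6, (7 + B)*y(-3)) = -(-6)*6 = -1*(-36) = 36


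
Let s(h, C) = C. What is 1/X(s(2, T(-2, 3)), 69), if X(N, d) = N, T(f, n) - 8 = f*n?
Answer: ½ ≈ 0.50000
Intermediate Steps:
T(f, n) = 8 + f*n
1/X(s(2, T(-2, 3)), 69) = 1/(8 - 2*3) = 1/(8 - 6) = 1/2 = ½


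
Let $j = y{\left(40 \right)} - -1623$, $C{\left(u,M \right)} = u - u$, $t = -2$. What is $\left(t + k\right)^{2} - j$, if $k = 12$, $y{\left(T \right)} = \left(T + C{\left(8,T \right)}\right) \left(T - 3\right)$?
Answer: $-3003$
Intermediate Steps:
$C{\left(u,M \right)} = 0$
$y{\left(T \right)} = T \left(-3 + T\right)$ ($y{\left(T \right)} = \left(T + 0\right) \left(T - 3\right) = T \left(-3 + T\right)$)
$j = 3103$ ($j = 40 \left(-3 + 40\right) - -1623 = 40 \cdot 37 + 1623 = 1480 + 1623 = 3103$)
$\left(t + k\right)^{2} - j = \left(-2 + 12\right)^{2} - 3103 = 10^{2} - 3103 = 100 - 3103 = -3003$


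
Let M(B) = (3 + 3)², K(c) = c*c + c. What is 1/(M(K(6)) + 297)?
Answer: 1/333 ≈ 0.0030030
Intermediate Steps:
K(c) = c + c² (K(c) = c² + c = c + c²)
M(B) = 36 (M(B) = 6² = 36)
1/(M(K(6)) + 297) = 1/(36 + 297) = 1/333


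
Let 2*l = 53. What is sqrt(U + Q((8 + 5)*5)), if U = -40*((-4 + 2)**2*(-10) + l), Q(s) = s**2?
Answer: sqrt(4765) ≈ 69.029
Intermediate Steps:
l = 53/2 (l = (1/2)*53 = 53/2 ≈ 26.500)
U = 540 (U = -40*((-4 + 2)**2*(-10) + 53/2) = -40*((-2)**2*(-10) + 53/2) = -40*(4*(-10) + 53/2) = -40*(-40 + 53/2) = -40*(-27/2) = 540)
sqrt(U + Q((8 + 5)*5)) = sqrt(540 + ((8 + 5)*5)**2) = sqrt(540 + (13*5)**2) = sqrt(540 + 65**2) = sqrt(540 + 4225) = sqrt(4765)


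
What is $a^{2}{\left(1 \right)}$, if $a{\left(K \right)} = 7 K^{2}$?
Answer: $49$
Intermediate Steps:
$a^{2}{\left(1 \right)} = \left(7 \cdot 1^{2}\right)^{2} = \left(7 \cdot 1\right)^{2} = 7^{2} = 49$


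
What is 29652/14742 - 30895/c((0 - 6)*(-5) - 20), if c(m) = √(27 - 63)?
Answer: 706/351 + 30895*I/6 ≈ 2.0114 + 5149.2*I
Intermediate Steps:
c(m) = 6*I (c(m) = √(-36) = 6*I)
29652/14742 - 30895/c((0 - 6)*(-5) - 20) = 29652/14742 - 30895*(-I/6) = 29652*(1/14742) - (-30895)*I/6 = 706/351 + 30895*I/6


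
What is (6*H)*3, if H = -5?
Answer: -90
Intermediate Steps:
(6*H)*3 = (6*(-5))*3 = -30*3 = -90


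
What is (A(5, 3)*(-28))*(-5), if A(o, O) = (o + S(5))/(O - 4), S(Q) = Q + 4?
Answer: -1960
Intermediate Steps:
S(Q) = 4 + Q
A(o, O) = (9 + o)/(-4 + O) (A(o, O) = (o + (4 + 5))/(O - 4) = (o + 9)/(-4 + O) = (9 + o)/(-4 + O))
(A(5, 3)*(-28))*(-5) = (((9 + 5)/(-4 + 3))*(-28))*(-5) = ((14/(-1))*(-28))*(-5) = (-1*14*(-28))*(-5) = -14*(-28)*(-5) = 392*(-5) = -1960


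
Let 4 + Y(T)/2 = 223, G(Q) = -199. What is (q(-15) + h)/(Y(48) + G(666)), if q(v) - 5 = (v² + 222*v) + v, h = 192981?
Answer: 189866/239 ≈ 794.42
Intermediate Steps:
Y(T) = 438 (Y(T) = -8 + 2*223 = -8 + 446 = 438)
q(v) = 5 + v² + 223*v (q(v) = 5 + ((v² + 222*v) + v) = 5 + (v² + 223*v) = 5 + v² + 223*v)
(q(-15) + h)/(Y(48) + G(666)) = ((5 + (-15)² + 223*(-15)) + 192981)/(438 - 199) = ((5 + 225 - 3345) + 192981)/239 = (-3115 + 192981)*(1/239) = 189866*(1/239) = 189866/239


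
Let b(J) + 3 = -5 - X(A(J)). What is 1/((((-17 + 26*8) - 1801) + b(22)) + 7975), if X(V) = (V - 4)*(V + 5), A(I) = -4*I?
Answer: -1/1279 ≈ -0.00078186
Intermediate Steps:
X(V) = (-4 + V)*(5 + V)
b(J) = 12 - 16*J**2 + 4*J (b(J) = -3 + (-5 - (-20 - 4*J + (-4*J)**2)) = -3 + (-5 - (-20 - 4*J + 16*J**2)) = -3 + (-5 + (20 - 16*J**2 + 4*J)) = -3 + (15 - 16*J**2 + 4*J) = 12 - 16*J**2 + 4*J)
1/((((-17 + 26*8) - 1801) + b(22)) + 7975) = 1/((((-17 + 26*8) - 1801) + (12 - 16*22**2 + 4*22)) + 7975) = 1/((((-17 + 208) - 1801) + (12 - 16*484 + 88)) + 7975) = 1/(((191 - 1801) + (12 - 7744 + 88)) + 7975) = 1/((-1610 - 7644) + 7975) = 1/(-9254 + 7975) = 1/(-1279) = -1/1279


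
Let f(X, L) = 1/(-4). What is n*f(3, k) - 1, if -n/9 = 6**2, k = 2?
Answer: 80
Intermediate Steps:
f(X, L) = -1/4
n = -324 (n = -9*6**2 = -9*36 = -324)
n*f(3, k) - 1 = -324*(-1/4) - 1 = 81 - 1 = 80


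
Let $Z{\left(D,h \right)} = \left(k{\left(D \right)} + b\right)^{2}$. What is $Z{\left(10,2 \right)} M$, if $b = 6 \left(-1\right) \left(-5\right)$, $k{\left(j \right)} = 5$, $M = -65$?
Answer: $-79625$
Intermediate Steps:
$b = 30$ ($b = \left(-6\right) \left(-5\right) = 30$)
$Z{\left(D,h \right)} = 1225$ ($Z{\left(D,h \right)} = \left(5 + 30\right)^{2} = 35^{2} = 1225$)
$Z{\left(10,2 \right)} M = 1225 \left(-65\right) = -79625$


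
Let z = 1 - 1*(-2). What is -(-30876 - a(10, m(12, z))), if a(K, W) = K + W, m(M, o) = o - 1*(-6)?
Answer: 30895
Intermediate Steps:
z = 3 (z = 1 + 2 = 3)
m(M, o) = 6 + o (m(M, o) = o + 6 = 6 + o)
-(-30876 - a(10, m(12, z))) = -(-30876 - (10 + (6 + 3))) = -(-30876 - (10 + 9)) = -(-30876 - 1*19) = -(-30876 - 19) = -1*(-30895) = 30895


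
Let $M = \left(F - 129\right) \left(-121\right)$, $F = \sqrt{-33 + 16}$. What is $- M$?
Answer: $-15609 + 121 i \sqrt{17} \approx -15609.0 + 498.9 i$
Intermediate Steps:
$F = i \sqrt{17}$ ($F = \sqrt{-17} = i \sqrt{17} \approx 4.1231 i$)
$M = 15609 - 121 i \sqrt{17}$ ($M = \left(i \sqrt{17} - 129\right) \left(-121\right) = \left(-129 + i \sqrt{17}\right) \left(-121\right) = 15609 - 121 i \sqrt{17} \approx 15609.0 - 498.9 i$)
$- M = - (15609 - 121 i \sqrt{17}) = -15609 + 121 i \sqrt{17}$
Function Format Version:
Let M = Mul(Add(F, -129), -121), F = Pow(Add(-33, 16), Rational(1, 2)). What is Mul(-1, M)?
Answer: Add(-15609, Mul(121, I, Pow(17, Rational(1, 2)))) ≈ Add(-15609., Mul(498.90, I))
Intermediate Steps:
F = Mul(I, Pow(17, Rational(1, 2))) (F = Pow(-17, Rational(1, 2)) = Mul(I, Pow(17, Rational(1, 2))) ≈ Mul(4.1231, I))
M = Add(15609, Mul(-121, I, Pow(17, Rational(1, 2)))) (M = Mul(Add(Mul(I, Pow(17, Rational(1, 2))), -129), -121) = Mul(Add(-129, Mul(I, Pow(17, Rational(1, 2)))), -121) = Add(15609, Mul(-121, I, Pow(17, Rational(1, 2)))) ≈ Add(15609., Mul(-498.90, I)))
Mul(-1, M) = Mul(-1, Add(15609, Mul(-121, I, Pow(17, Rational(1, 2))))) = Add(-15609, Mul(121, I, Pow(17, Rational(1, 2))))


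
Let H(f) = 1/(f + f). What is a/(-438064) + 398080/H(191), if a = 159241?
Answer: 66614885380599/438064 ≈ 1.5207e+8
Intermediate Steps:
H(f) = 1/(2*f)
a/(-438064) + 398080/H(191) = 159241/(-438064) + 398080/(((½)/191)) = 159241*(-1/438064) + 398080/(((½)*(1/191))) = -159241/438064 + 398080/(1/382) = -159241/438064 + 398080*382 = -159241/438064 + 152066560 = 66614885380599/438064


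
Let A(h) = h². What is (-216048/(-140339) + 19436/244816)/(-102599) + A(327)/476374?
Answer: 47112515370378779047/209903348322333694028 ≈ 0.22445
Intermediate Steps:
(-216048/(-140339) + 19436/244816)/(-102599) + A(327)/476374 = (-216048/(-140339) + 19436/244816)/(-102599) + 327²/476374 = (-216048*(-1/140339) + 19436*(1/244816))*(-1/102599) + 106929*(1/476374) = (216048/140339 + 4859/61204)*(-1/102599) + 106929/476374 = (13904908993/8589308156)*(-1/102599) + 106929/476374 = -13904908993/881254427497444 + 106929/476374 = 47112515370378779047/209903348322333694028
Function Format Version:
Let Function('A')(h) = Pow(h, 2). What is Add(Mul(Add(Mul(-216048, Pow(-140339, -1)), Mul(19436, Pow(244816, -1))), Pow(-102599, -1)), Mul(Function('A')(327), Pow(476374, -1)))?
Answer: Rational(47112515370378779047, 209903348322333694028) ≈ 0.22445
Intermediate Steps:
Add(Mul(Add(Mul(-216048, Pow(-140339, -1)), Mul(19436, Pow(244816, -1))), Pow(-102599, -1)), Mul(Function('A')(327), Pow(476374, -1))) = Add(Mul(Add(Mul(-216048, Pow(-140339, -1)), Mul(19436, Pow(244816, -1))), Pow(-102599, -1)), Mul(Pow(327, 2), Pow(476374, -1))) = Add(Mul(Add(Mul(-216048, Rational(-1, 140339)), Mul(19436, Rational(1, 244816))), Rational(-1, 102599)), Mul(106929, Rational(1, 476374))) = Add(Mul(Add(Rational(216048, 140339), Rational(4859, 61204)), Rational(-1, 102599)), Rational(106929, 476374)) = Add(Mul(Rational(13904908993, 8589308156), Rational(-1, 102599)), Rational(106929, 476374)) = Add(Rational(-13904908993, 881254427497444), Rational(106929, 476374)) = Rational(47112515370378779047, 209903348322333694028)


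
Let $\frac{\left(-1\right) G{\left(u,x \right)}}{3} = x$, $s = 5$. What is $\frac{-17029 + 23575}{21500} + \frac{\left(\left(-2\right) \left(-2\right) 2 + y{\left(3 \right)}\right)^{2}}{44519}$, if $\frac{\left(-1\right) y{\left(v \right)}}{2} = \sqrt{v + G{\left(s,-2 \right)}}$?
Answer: $\frac{145753687}{478579250} \approx 0.30455$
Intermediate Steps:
$G{\left(u,x \right)} = - 3 x$
$y{\left(v \right)} = - 2 \sqrt{6 + v}$ ($y{\left(v \right)} = - 2 \sqrt{v - -6} = - 2 \sqrt{v + 6} = - 2 \sqrt{6 + v}$)
$\frac{-17029 + 23575}{21500} + \frac{\left(\left(-2\right) \left(-2\right) 2 + y{\left(3 \right)}\right)^{2}}{44519} = \frac{-17029 + 23575}{21500} + \frac{\left(\left(-2\right) \left(-2\right) 2 - 2 \sqrt{6 + 3}\right)^{2}}{44519} = 6546 \cdot \frac{1}{21500} + \left(4 \cdot 2 - 2 \sqrt{9}\right)^{2} \cdot \frac{1}{44519} = \frac{3273}{10750} + \left(8 - 6\right)^{2} \cdot \frac{1}{44519} = \frac{3273}{10750} + 2^{2} \cdot \frac{1}{44519} = \frac{3273}{10750} + 4 \cdot \frac{1}{44519} = \frac{3273}{10750} + \frac{4}{44519} = \frac{145753687}{478579250}$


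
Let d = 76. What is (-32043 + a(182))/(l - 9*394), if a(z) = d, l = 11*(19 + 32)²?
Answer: -31967/25065 ≈ -1.2754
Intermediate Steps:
l = 28611 (l = 11*51² = 11*2601 = 28611)
a(z) = 76
(-32043 + a(182))/(l - 9*394) = (-32043 + 76)/(28611 - 9*394) = -31967/(28611 - 3546) = -31967/25065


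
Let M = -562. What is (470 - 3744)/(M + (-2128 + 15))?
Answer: 3274/2675 ≈ 1.2239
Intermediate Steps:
(470 - 3744)/(M + (-2128 + 15)) = (470 - 3744)/(-562 + (-2128 + 15)) = -3274/(-562 - 2113) = -3274/(-2675) = -3274*(-1/2675) = 3274/2675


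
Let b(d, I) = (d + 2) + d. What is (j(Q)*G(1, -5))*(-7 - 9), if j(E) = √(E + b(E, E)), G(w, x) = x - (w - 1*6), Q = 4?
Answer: 0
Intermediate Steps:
G(w, x) = 6 + x - w (G(w, x) = x - (w - 6) = x - (-6 + w) = x + (6 - w) = 6 + x - w)
b(d, I) = 2 + 2*d (b(d, I) = (2 + d) + d = 2 + 2*d)
j(E) = √(2 + 3*E) (j(E) = √(E + (2 + 2*E)) = √(2 + 3*E))
(j(Q)*G(1, -5))*(-7 - 9) = (√(2 + 3*4)*(6 - 5 - 1*1))*(-7 - 9) = (√(2 + 12)*(6 - 5 - 1))*(-16) = (√14*0)*(-16) = 0*(-16) = 0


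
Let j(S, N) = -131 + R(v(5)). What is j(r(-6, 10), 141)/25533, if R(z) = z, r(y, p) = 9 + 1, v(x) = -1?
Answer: -44/8511 ≈ -0.0051698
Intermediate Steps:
r(y, p) = 10
j(S, N) = -132 (j(S, N) = -131 - 1 = -132)
j(r(-6, 10), 141)/25533 = -132/25533 = -132*1/25533 = -44/8511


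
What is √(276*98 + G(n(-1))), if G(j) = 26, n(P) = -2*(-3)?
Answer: √27074 ≈ 164.54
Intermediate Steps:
n(P) = 6
√(276*98 + G(n(-1))) = √(276*98 + 26) = √(27048 + 26) = √27074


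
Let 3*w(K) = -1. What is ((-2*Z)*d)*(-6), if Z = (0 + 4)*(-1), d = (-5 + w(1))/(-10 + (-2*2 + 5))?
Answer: -256/9 ≈ -28.444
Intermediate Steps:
w(K) = -⅓ (w(K) = (⅓)*(-1) = -⅓)
d = 16/27 (d = (-5 - ⅓)/(-10 + (-2*2 + 5)) = -16/(3*(-10 + (-4 + 5))) = -16/(3*(-10 + 1)) = -16/3/(-9) = -16/3*(-⅑) = 16/27 ≈ 0.59259)
Z = -4 (Z = 4*(-1) = -4)
((-2*Z)*d)*(-6) = (-2*(-4)*(16/27))*(-6) = (8*(16/27))*(-6) = (128/27)*(-6) = -256/9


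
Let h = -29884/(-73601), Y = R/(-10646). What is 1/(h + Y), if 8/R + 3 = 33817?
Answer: 602162975051/244494468302 ≈ 2.4629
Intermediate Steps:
R = 4/16907 (R = 8/(-3 + 33817) = 8/33814 = 8*(1/33814) = 4/16907 ≈ 0.00023659)
Y = -2/89995961 (Y = (4/16907)/(-10646) = (4/16907)*(-1/10646) = -2/89995961 ≈ -2.2223e-8)
h = 29884/73601 (h = -29884*(-1/73601) = 29884/73601 ≈ 0.40603)
1/(h + Y) = 1/(29884/73601 - 2/89995961) = 1/(244494468302/602162975051) = 602162975051/244494468302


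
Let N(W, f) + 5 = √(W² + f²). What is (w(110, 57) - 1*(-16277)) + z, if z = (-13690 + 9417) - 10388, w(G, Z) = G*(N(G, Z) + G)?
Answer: 13166 + 110*√15349 ≈ 26794.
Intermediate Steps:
N(W, f) = -5 + √(W² + f²)
w(G, Z) = G*(-5 + G + √(G² + Z²)) (w(G, Z) = G*((-5 + √(G² + Z²)) + G) = G*(-5 + G + √(G² + Z²)))
z = -14661 (z = -4273 - 10388 = -14661)
(w(110, 57) - 1*(-16277)) + z = (110*(-5 + 110 + √(110² + 57²)) - 1*(-16277)) - 14661 = (110*(-5 + 110 + √(12100 + 3249)) + 16277) - 14661 = (110*(-5 + 110 + √15349) + 16277) - 14661 = (110*(105 + √15349) + 16277) - 14661 = ((11550 + 110*√15349) + 16277) - 14661 = (27827 + 110*√15349) - 14661 = 13166 + 110*√15349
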